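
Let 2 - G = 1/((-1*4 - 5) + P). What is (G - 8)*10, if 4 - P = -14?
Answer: -550/9 ≈ -61.111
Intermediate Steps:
P = 18 (P = 4 - 1*(-14) = 4 + 14 = 18)
G = 17/9 (G = 2 - 1/((-1*4 - 5) + 18) = 2 - 1/((-4 - 5) + 18) = 2 - 1/(-9 + 18) = 2 - 1/9 = 2 - 1*⅑ = 2 - ⅑ = 17/9 ≈ 1.8889)
(G - 8)*10 = (17/9 - 8)*10 = -55/9*10 = -550/9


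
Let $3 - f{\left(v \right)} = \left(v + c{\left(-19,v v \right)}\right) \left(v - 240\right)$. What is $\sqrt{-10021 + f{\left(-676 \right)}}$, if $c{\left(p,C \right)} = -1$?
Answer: $5 i \sqrt{25206} \approx 793.82 i$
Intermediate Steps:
$f{\left(v \right)} = 3 - \left(-1 + v\right) \left(-240 + v\right)$ ($f{\left(v \right)} = 3 - \left(v - 1\right) \left(v - 240\right) = 3 - \left(-1 + v\right) \left(-240 + v\right)$)
$\sqrt{-10021 + f{\left(-676 \right)}} = \sqrt{-10021 - 620129} = \sqrt{-630150} = 5 i \sqrt{25206}$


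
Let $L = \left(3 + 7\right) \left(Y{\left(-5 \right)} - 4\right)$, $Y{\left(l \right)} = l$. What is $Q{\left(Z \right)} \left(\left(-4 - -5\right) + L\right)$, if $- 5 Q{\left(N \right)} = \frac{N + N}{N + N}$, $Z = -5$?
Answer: $\frac{89}{5} \approx 17.8$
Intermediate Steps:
$L = -90$ ($L = \left(3 + 7\right) \left(-5 - 4\right) = 10 \left(-9\right) = -90$)
$Q{\left(N \right)} = - \frac{1}{5}$ ($Q{\left(N \right)} = - \frac{\left(N + N\right) \frac{1}{N + N}}{5} = - \frac{2 N \frac{1}{2 N}}{5} = \left(- \frac{1}{5}\right) 1 = - \frac{1}{5}$)
$Q{\left(Z \right)} \left(\left(-4 - -5\right) + L\right) = - \frac{\left(-4 - -5\right) - 90}{5} = - \frac{\left(-4 + 5\right) - 90}{5} = - \frac{1 - 90}{5} = \left(- \frac{1}{5}\right) \left(-89\right) = \frac{89}{5}$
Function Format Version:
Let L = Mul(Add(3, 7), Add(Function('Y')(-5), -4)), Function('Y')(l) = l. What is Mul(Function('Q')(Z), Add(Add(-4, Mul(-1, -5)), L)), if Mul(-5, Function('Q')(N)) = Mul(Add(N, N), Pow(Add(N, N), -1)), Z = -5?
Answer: Rational(89, 5) ≈ 17.800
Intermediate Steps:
L = -90 (L = Mul(Add(3, 7), Add(-5, -4)) = Mul(10, -9) = -90)
Function('Q')(N) = Rational(-1, 5) (Function('Q')(N) = Mul(Rational(-1, 5), Mul(Add(N, N), Pow(Add(N, N), -1))) = Mul(Rational(-1, 5), Mul(Mul(2, N), Pow(Mul(2, N), -1))) = Mul(Rational(-1, 5), Mul(Mul(2, N), Mul(Rational(1, 2), Pow(N, -1)))) = Mul(Rational(-1, 5), 1) = Rational(-1, 5))
Mul(Function('Q')(Z), Add(Add(-4, Mul(-1, -5)), L)) = Mul(Rational(-1, 5), Add(Add(-4, Mul(-1, -5)), -90)) = Mul(Rational(-1, 5), Add(Add(-4, 5), -90)) = Mul(Rational(-1, 5), Add(1, -90)) = Mul(Rational(-1, 5), -89) = Rational(89, 5)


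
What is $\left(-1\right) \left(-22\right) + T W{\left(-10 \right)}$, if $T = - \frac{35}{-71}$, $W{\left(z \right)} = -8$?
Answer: $\frac{1282}{71} \approx 18.056$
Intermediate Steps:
$T = \frac{35}{71}$ ($T = \left(-35\right) \left(- \frac{1}{71}\right) = \frac{35}{71} \approx 0.49296$)
$\left(-1\right) \left(-22\right) + T W{\left(-10 \right)} = \left(-1\right) \left(-22\right) + \frac{35}{71} \left(-8\right) = 22 - \frac{280}{71} = \frac{1282}{71}$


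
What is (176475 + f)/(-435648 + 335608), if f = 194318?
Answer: -370793/100040 ≈ -3.7064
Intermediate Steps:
(176475 + f)/(-435648 + 335608) = (176475 + 194318)/(-435648 + 335608) = 370793/(-100040) = 370793*(-1/100040) = -370793/100040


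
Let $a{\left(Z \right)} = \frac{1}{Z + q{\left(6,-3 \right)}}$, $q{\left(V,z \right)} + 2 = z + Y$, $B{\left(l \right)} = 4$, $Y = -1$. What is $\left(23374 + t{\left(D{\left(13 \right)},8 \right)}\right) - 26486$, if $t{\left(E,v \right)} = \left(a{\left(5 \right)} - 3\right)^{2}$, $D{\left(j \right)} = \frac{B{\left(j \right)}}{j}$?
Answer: $-3096$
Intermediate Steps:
$D{\left(j \right)} = \frac{4}{j}$
$q{\left(V,z \right)} = -3 + z$ ($q{\left(V,z \right)} = -2 + \left(z - 1\right) = -2 + \left(-1 + z\right) = -3 + z$)
$a{\left(Z \right)} = \frac{1}{-6 + Z}$ ($a{\left(Z \right)} = \frac{1}{Z - 6} = \frac{1}{-6 + Z}$)
$t{\left(E,v \right)} = 16$ ($t{\left(E,v \right)} = \left(\frac{1}{-6 + 5} - 3\right)^{2} = \left(\frac{1}{-1} - 3\right)^{2} = \left(-1 - 3\right)^{2} = \left(-4\right)^{2} = 16$)
$\left(23374 + t{\left(D{\left(13 \right)},8 \right)}\right) - 26486 = \left(23374 + 16\right) - 26486 = 23390 - 26486 = -3096$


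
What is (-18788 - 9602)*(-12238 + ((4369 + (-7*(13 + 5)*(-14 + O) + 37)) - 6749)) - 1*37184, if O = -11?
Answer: 324488906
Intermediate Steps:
(-18788 - 9602)*(-12238 + ((4369 + (-7*(13 + 5)*(-14 + O) + 37)) - 6749)) - 1*37184 = (-18788 - 9602)*(-12238 + ((4369 + (-7*(13 + 5)*(-14 - 11) + 37)) - 6749)) - 1*37184 = -28390*(-12238 + ((4369 + (-126*(-25) + 37)) - 6749)) - 37184 = -28390*(-12238 + ((4369 + (-7*(-450) + 37)) - 6749)) - 37184 = -28390*(-12238 + ((4369 + (3150 + 37)) - 6749)) - 37184 = -28390*(-12238 + ((4369 + 3187) - 6749)) - 37184 = -28390*(-12238 + (7556 - 6749)) - 37184 = -28390*(-12238 + 807) - 37184 = -28390*(-11431) - 37184 = 324526090 - 37184 = 324488906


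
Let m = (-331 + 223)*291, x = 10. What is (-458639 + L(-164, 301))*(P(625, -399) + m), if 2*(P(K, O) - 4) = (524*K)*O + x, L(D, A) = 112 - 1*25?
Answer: 29974475355288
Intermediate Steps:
L(D, A) = 87 (L(D, A) = 112 - 25 = 87)
P(K, O) = 9 + 262*K*O (P(K, O) = 4 + ((524*K)*O + 10)/2 = 4 + (524*K*O + 10)/2 = 4 + (10 + 524*K*O)/2 = 4 + (5 + 262*K*O) = 9 + 262*K*O)
m = -31428 (m = -108*291 = -31428)
(-458639 + L(-164, 301))*(P(625, -399) + m) = (-458639 + 87)*((9 + 262*625*(-399)) - 31428) = -458552*((9 - 65336250) - 31428) = -458552*(-65336241 - 31428) = -458552*(-65367669) = 29974475355288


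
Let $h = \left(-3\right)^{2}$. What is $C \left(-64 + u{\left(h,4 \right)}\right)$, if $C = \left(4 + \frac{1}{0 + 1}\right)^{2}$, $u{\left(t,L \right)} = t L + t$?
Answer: $-475$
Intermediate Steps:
$h = 9$
$u{\left(t,L \right)} = t + L t$ ($u{\left(t,L \right)} = L t + t = t + L t$)
$C = 25$ ($C = \left(4 + 1^{-1}\right)^{2} = \left(4 + 1\right)^{2} = 5^{2} = 25$)
$C \left(-64 + u{\left(h,4 \right)}\right) = 25 \left(-64 + 9 \left(1 + 4\right)\right) = 25 \left(-64 + 9 \cdot 5\right) = 25 \left(-64 + 45\right) = 25 \left(-19\right) = -475$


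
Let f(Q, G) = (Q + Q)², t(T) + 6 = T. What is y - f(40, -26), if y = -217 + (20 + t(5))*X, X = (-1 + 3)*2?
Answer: -6541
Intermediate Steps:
t(T) = -6 + T
f(Q, G) = 4*Q² (f(Q, G) = (2*Q)² = 4*Q²)
X = 4 (X = 2*2 = 4)
y = -141 (y = -217 + (20 + (-6 + 5))*4 = -217 + (20 - 1)*4 = -217 + 19*4 = -217 + 76 = -141)
y - f(40, -26) = -141 - 4*40² = -141 - 4*1600 = -141 - 1*6400 = -141 - 6400 = -6541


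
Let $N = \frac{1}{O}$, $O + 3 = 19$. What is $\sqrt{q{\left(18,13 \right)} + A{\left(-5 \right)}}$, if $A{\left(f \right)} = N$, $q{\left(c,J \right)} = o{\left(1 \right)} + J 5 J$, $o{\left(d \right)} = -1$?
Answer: $\frac{\sqrt{13505}}{4} \approx 29.053$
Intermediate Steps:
$O = 16$ ($O = -3 + 19 = 16$)
$N = \frac{1}{16} \approx 0.0625$
$q{\left(c,J \right)} = -1 + 5 J^{2}$ ($q{\left(c,J \right)} = -1 + J 5 J = -1 + 5 J J = -1 + 5 J^{2}$)
$A{\left(f \right)} = \frac{1}{16}$
$\sqrt{q{\left(18,13 \right)} + A{\left(-5 \right)}} = \sqrt{\left(-1 + 5 \cdot 13^{2}\right) + \frac{1}{16}} = \sqrt{\left(-1 + 5 \cdot 169\right) + \frac{1}{16}} = \sqrt{\left(-1 + 845\right) + \frac{1}{16}} = \sqrt{844 + \frac{1}{16}} = \sqrt{\frac{13505}{16}} = \frac{\sqrt{13505}}{4}$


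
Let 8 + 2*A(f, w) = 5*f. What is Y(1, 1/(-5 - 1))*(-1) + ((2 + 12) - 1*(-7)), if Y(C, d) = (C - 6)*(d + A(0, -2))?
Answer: ⅙ ≈ 0.16667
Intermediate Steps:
A(f, w) = -4 + 5*f/2 (A(f, w) = -4 + (5*f)/2 = -4 + 5*f/2)
Y(C, d) = (-6 + C)*(-4 + d) (Y(C, d) = (C - 6)*(d + (-4 + (5/2)*0)) = (-6 + C)*(d + (-4 + 0)) = (-6 + C)*(d - 4) = (-6 + C)*(-4 + d))
Y(1, 1/(-5 - 1))*(-1) + ((2 + 12) - 1*(-7)) = (24 - 6/(-5 - 1) - 4*1 + 1/(-5 - 1))*(-1) + ((2 + 12) - 1*(-7)) = (24 - 6/(-6) - 4 + 1/(-6))*(-1) + (14 + 7) = (24 - 6*(-⅙) - 4 + 1*(-⅙))*(-1) + 21 = (24 + 1 - 4 - ⅙)*(-1) + 21 = (125/6)*(-1) + 21 = -125/6 + 21 = ⅙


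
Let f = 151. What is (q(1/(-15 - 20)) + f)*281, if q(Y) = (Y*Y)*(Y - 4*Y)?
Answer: 1819229968/42875 ≈ 42431.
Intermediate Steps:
q(Y) = -3*Y**3 (q(Y) = Y**2*(-3*Y) = -3*Y**3)
(q(1/(-15 - 20)) + f)*281 = (-3/(-15 - 20)**3 + 151)*281 = (-3*(1/(-35))**3 + 151)*281 = (-3*(-1/35)**3 + 151)*281 = (-3*(-1/42875) + 151)*281 = (3/42875 + 151)*281 = (6474128/42875)*281 = 1819229968/42875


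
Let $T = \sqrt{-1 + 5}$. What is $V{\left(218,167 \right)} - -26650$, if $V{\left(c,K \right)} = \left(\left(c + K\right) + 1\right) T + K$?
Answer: $27589$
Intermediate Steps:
$T = 2$ ($T = \sqrt{4} = 2$)
$V{\left(c,K \right)} = 2 + 2 c + 3 K$ ($V{\left(c,K \right)} = \left(\left(c + K\right) + 1\right) 2 + K = \left(\left(K + c\right) + 1\right) 2 + K = \left(1 + K + c\right) 2 + K = \left(2 + 2 K + 2 c\right) + K = 2 + 2 c + 3 K$)
$V{\left(218,167 \right)} - -26650 = \left(2 + 2 \cdot 218 + 3 \cdot 167\right) - -26650 = \left(2 + 436 + 501\right) + 26650 = 939 + 26650 = 27589$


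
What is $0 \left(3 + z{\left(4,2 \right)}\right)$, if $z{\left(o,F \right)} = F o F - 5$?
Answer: $0$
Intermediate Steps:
$z{\left(o,F \right)} = -5 + o F^{2}$ ($z{\left(o,F \right)} = o F^{2} - 5 = -5 + o F^{2}$)
$0 \left(3 + z{\left(4,2 \right)}\right) = 0 \left(3 - \left(5 - 4 \cdot 2^{2}\right)\right) = 0 \left(3 + \left(-5 + 4 \cdot 4\right)\right) = 0 \left(3 + \left(-5 + 16\right)\right) = 0 \left(3 + 11\right) = 0 \cdot 14 = 0$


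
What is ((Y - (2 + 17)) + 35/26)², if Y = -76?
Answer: 5929225/676 ≈ 8771.0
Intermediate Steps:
((Y - (2 + 17)) + 35/26)² = ((-76 - (2 + 17)) + 35/26)² = ((-76 - 1*19) + 35*(1/26))² = ((-76 - 19) + 35/26)² = (-95 + 35/26)² = (-2435/26)² = 5929225/676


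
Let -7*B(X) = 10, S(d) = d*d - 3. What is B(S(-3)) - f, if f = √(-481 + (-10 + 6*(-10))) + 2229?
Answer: -15613/7 - I*√551 ≈ -2230.4 - 23.473*I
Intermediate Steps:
S(d) = -3 + d² (S(d) = d² - 3 = -3 + d²)
B(X) = -10/7 (B(X) = -⅐*10 = -10/7)
f = 2229 + I*√551 (f = √(-481 + (-10 - 60)) + 2229 = √(-481 - 70) + 2229 = √(-551) + 2229 = I*√551 + 2229 = 2229 + I*√551 ≈ 2229.0 + 23.473*I)
B(S(-3)) - f = -10/7 - (2229 + I*√551) = -10/7 + (-2229 - I*√551) = -15613/7 - I*√551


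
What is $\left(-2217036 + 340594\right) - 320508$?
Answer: $-2196950$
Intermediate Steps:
$\left(-2217036 + 340594\right) - 320508 = -1876442 - 320508 = -2196950$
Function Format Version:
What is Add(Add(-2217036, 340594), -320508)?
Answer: -2196950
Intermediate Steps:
Add(Add(-2217036, 340594), -320508) = Add(-1876442, -320508) = -2196950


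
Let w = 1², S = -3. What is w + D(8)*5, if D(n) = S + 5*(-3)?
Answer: -89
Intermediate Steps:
D(n) = -18 (D(n) = -3 + 5*(-3) = -3 - 15 = -18)
w = 1
w + D(8)*5 = 1 - 18*5 = 1 - 90 = -89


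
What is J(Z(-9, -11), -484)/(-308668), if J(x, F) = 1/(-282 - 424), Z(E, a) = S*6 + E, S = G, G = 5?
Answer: 1/217919608 ≈ 4.5888e-9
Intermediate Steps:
S = 5
Z(E, a) = 30 + E (Z(E, a) = 5*6 + E = 30 + E)
J(x, F) = -1/706 (J(x, F) = 1/(-706) = -1/706)
J(Z(-9, -11), -484)/(-308668) = -1/706/(-308668) = -1/706*(-1/308668) = 1/217919608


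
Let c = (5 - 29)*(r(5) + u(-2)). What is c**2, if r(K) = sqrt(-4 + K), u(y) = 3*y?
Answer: 14400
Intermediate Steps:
c = 120 (c = (5 - 29)*(sqrt(-4 + 5) + 3*(-2)) = -24*(sqrt(1) - 6) = -24*(1 - 6) = -24*(-5) = 120)
c**2 = 120**2 = 14400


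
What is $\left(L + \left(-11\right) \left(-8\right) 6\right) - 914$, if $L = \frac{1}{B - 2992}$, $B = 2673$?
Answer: $- \frac{123135}{319} \approx -386.0$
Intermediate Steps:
$L = - \frac{1}{319}$ ($L = \frac{1}{2673 - 2992} = \frac{1}{-319} = - \frac{1}{319} \approx -0.0031348$)
$\left(L + \left(-11\right) \left(-8\right) 6\right) - 914 = \left(- \frac{1}{319} + \left(-11\right) \left(-8\right) 6\right) - 914 = \left(- \frac{1}{319} + 88 \cdot 6\right) - 914 = \left(- \frac{1}{319} + 528\right) - 914 = \frac{168431}{319} - 914 = - \frac{123135}{319}$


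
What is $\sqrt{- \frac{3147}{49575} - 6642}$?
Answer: $\frac{i \sqrt{72551425439}}{3305} \approx 81.499 i$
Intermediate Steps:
$\sqrt{- \frac{3147}{49575} - 6642} = \sqrt{\left(-3147\right) \frac{1}{49575} - 6642} = \sqrt{- \frac{1049}{16525} - 6642} = \sqrt{- \frac{109760099}{16525}} = \frac{i \sqrt{72551425439}}{3305}$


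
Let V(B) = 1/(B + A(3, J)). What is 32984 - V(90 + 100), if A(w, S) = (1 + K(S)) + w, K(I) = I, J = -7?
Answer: 6168007/187 ≈ 32984.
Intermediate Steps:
A(w, S) = 1 + S + w (A(w, S) = (1 + S) + w = 1 + S + w)
V(B) = 1/(-3 + B) (V(B) = 1/(B + (1 - 7 + 3)) = 1/(B - 3) = 1/(-3 + B))
32984 - V(90 + 100) = 32984 - 1/(-3 + (90 + 100)) = 32984 - 1/(-3 + 190) = 32984 - 1/187 = 6168007/187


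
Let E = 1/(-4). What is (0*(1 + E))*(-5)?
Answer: 0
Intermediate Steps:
E = -¼ ≈ -0.25000
(0*(1 + E))*(-5) = (0*(1 - ¼))*(-5) = (0*(¾))*(-5) = 0*(-5) = 0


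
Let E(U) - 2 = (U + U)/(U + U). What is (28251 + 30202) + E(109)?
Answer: 58456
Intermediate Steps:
E(U) = 3 (E(U) = 2 + (U + U)/(U + U) = 2 + (2*U)/((2*U)) = 2 + (2*U)*(1/(2*U)) = 2 + 1 = 3)
(28251 + 30202) + E(109) = (28251 + 30202) + 3 = 58453 + 3 = 58456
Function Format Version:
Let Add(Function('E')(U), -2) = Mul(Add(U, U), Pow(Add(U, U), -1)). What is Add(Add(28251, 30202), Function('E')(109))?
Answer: 58456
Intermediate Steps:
Function('E')(U) = 3 (Function('E')(U) = Add(2, Mul(Add(U, U), Pow(Add(U, U), -1))) = Add(2, Mul(Mul(2, U), Pow(Mul(2, U), -1))) = Add(2, Mul(Mul(2, U), Mul(Rational(1, 2), Pow(U, -1)))) = Add(2, 1) = 3)
Add(Add(28251, 30202), Function('E')(109)) = Add(Add(28251, 30202), 3) = Add(58453, 3) = 58456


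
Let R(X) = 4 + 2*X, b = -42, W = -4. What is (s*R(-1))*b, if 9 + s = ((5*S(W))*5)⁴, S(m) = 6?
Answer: -42524999244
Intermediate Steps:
s = 506249991 (s = -9 + ((5*6)*5)⁴ = -9 + (30*5)⁴ = -9 + 150⁴ = -9 + 506250000 = 506249991)
(s*R(-1))*b = (506249991*(4 + 2*(-1)))*(-42) = (506249991*(4 - 2))*(-42) = (506249991*2)*(-42) = 1012499982*(-42) = -42524999244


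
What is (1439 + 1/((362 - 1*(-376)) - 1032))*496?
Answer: 104920120/147 ≈ 7.1374e+5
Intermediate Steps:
(1439 + 1/((362 - 1*(-376)) - 1032))*496 = (1439 + 1/((362 + 376) - 1032))*496 = (1439 + 1/(738 - 1032))*496 = (1439 + 1/(-294))*496 = (1439 - 1/294)*496 = (423065/294)*496 = 104920120/147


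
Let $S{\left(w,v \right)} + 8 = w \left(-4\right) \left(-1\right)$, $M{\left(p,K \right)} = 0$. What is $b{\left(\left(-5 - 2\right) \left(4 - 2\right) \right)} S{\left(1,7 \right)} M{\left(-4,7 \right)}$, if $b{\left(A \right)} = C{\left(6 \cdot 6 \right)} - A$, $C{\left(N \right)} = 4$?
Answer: $0$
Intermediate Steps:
$S{\left(w,v \right)} = -8 + 4 w$ ($S{\left(w,v \right)} = -8 + w \left(-4\right) \left(-1\right) = -8 + - 4 w \left(-1\right) = -8 + 4 w$)
$b{\left(A \right)} = 4 - A$
$b{\left(\left(-5 - 2\right) \left(4 - 2\right) \right)} S{\left(1,7 \right)} M{\left(-4,7 \right)} = \left(4 - \left(-5 - 2\right) \left(4 - 2\right)\right) \left(-8 + 4 \cdot 1\right) 0 = \left(4 - \left(-7\right) 2\right) \left(-8 + 4\right) 0 = \left(4 - -14\right) \left(-4\right) 0 = \left(4 + 14\right) \left(-4\right) 0 = 18 \left(-4\right) 0 = \left(-72\right) 0 = 0$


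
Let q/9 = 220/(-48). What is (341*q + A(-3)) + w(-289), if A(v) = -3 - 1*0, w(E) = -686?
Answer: -59021/4 ≈ -14755.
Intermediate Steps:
q = -165/4 (q = 9*(220/(-48)) = 9*(220*(-1/48)) = 9*(-55/12) = -165/4 ≈ -41.250)
A(v) = -3 (A(v) = -3 + 0 = -3)
(341*q + A(-3)) + w(-289) = (341*(-165/4) - 3) - 686 = (-56265/4 - 3) - 686 = -56277/4 - 686 = -59021/4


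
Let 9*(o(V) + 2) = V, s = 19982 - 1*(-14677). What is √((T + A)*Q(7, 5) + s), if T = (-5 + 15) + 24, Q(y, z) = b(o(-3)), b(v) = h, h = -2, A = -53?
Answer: √34697 ≈ 186.27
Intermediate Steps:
s = 34659 (s = 19982 + 14677 = 34659)
o(V) = -2 + V/9
b(v) = -2
Q(y, z) = -2
T = 34 (T = 10 + 24 = 34)
√((T + A)*Q(7, 5) + s) = √((34 - 53)*(-2) + 34659) = √(-19*(-2) + 34659) = √(38 + 34659) = √34697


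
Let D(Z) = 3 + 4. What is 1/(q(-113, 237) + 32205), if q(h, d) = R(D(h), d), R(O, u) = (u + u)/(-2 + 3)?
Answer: 1/32679 ≈ 3.0601e-5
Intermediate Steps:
D(Z) = 7
R(O, u) = 2*u (R(O, u) = (2*u)/1 = (2*u)*1 = 2*u)
q(h, d) = 2*d
1/(q(-113, 237) + 32205) = 1/(2*237 + 32205) = 1/(474 + 32205) = 1/32679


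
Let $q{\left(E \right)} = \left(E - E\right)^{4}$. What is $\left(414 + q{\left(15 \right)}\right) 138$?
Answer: $57132$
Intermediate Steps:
$q{\left(E \right)} = 0$ ($q{\left(E \right)} = 0^{4} = 0$)
$\left(414 + q{\left(15 \right)}\right) 138 = \left(414 + 0\right) 138 = 414 \cdot 138 = 57132$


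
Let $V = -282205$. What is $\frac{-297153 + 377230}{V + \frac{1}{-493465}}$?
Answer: $- \frac{39515196805}{139258290326} \approx -0.28375$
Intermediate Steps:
$\frac{-297153 + 377230}{V + \frac{1}{-493465}} = \frac{-297153 + 377230}{-282205 + \frac{1}{-493465}} = \frac{80077}{-282205 - \frac{1}{493465}} = \frac{80077}{- \frac{139258290326}{493465}} = 80077 \left(- \frac{493465}{139258290326}\right) = - \frac{39515196805}{139258290326}$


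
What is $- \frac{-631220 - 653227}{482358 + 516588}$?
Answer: $\frac{428149}{332982} \approx 1.2858$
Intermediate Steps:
$- \frac{-631220 - 653227}{482358 + 516588} = - \frac{-1284447}{998946} = \left(-1\right) \left(- \frac{428149}{332982}\right) = \frac{428149}{332982}$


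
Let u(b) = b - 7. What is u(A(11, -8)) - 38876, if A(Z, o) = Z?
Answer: -38872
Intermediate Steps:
u(b) = -7 + b
u(A(11, -8)) - 38876 = (-7 + 11) - 38876 = 4 - 38876 = -38872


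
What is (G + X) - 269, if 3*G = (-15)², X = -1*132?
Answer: -326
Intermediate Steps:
X = -132
G = 75 (G = (⅓)*(-15)² = (⅓)*225 = 75)
(G + X) - 269 = (75 - 132) - 269 = -57 - 269 = -326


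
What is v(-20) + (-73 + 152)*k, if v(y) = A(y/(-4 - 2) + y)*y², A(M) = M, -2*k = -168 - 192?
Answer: 22660/3 ≈ 7553.3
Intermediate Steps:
k = 180 (k = -(-168 - 192)/2 = -½*(-360) = 180)
v(y) = 5*y³/6 (v(y) = (y/(-4 - 2) + y)*y² = (y/(-6) + y)*y² = (-y/6 + y)*y² = (5*y/6)*y² = 5*y³/6)
v(-20) + (-73 + 152)*k = (⅚)*(-20)³ + (-73 + 152)*180 = (⅚)*(-8000) + 79*180 = -20000/3 + 14220 = 22660/3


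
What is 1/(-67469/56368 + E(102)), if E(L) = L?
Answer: 56368/5682067 ≈ 0.0099203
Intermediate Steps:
1/(-67469/56368 + E(102)) = 1/(-67469/56368 + 102) = 1/(5682067/56368) = 56368/5682067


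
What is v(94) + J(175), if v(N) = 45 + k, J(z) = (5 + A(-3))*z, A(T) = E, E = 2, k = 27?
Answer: 1297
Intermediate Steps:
A(T) = 2
J(z) = 7*z (J(z) = (5 + 2)*z = 7*z)
v(N) = 72 (v(N) = 45 + 27 = 72)
v(94) + J(175) = 72 + 7*175 = 72 + 1225 = 1297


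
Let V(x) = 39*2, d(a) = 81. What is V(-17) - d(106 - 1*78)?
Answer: -3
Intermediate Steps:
V(x) = 78
V(-17) - d(106 - 1*78) = 78 - 1*81 = 78 - 81 = -3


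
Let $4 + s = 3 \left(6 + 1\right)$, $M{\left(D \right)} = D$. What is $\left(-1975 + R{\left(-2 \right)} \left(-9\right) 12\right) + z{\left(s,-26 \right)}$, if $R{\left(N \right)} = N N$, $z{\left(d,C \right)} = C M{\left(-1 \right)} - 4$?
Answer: $-2385$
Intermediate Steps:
$s = 17$ ($s = -4 + 3 \left(6 + 1\right) = -4 + 3 \cdot 7 = -4 + 21 = 17$)
$z{\left(d,C \right)} = -4 - C$ ($z{\left(d,C \right)} = C \left(-1\right) - 4 = - C - 4 = -4 - C$)
$R{\left(N \right)} = N^{2}$
$\left(-1975 + R{\left(-2 \right)} \left(-9\right) 12\right) + z{\left(s,-26 \right)} = \left(-1975 + \left(-2\right)^{2} \left(-9\right) 12\right) - -22 = \left(-1975 + 4 \left(-9\right) 12\right) + \left(-4 + 26\right) = \left(-1975 - 432\right) + 22 = -2407 + 22 = -2385$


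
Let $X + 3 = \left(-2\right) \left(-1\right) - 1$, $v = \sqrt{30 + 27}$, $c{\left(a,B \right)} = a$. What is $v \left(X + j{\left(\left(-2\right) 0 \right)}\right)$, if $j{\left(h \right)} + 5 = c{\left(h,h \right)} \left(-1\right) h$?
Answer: $- 7 \sqrt{57} \approx -52.849$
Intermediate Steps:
$j{\left(h \right)} = -5 - h^{2}$ ($j{\left(h \right)} = -5 + h \left(-1\right) h = -5 + - h h = -5 - h^{2}$)
$v = \sqrt{57} \approx 7.5498$
$X = -2$ ($X = -3 - -1 = -3 + \left(2 - 1\right) = -3 + 1 = -2$)
$v \left(X + j{\left(\left(-2\right) 0 \right)}\right) = \sqrt{57} \left(-2 - \left(5 + \left(\left(-2\right) 0\right)^{2}\right)\right) = \sqrt{57} \left(-2 - 5\right) = \sqrt{57} \left(-7\right) = - 7 \sqrt{57}$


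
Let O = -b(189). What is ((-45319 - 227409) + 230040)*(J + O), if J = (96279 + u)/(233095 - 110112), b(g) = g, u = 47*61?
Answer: 987998435008/122983 ≈ 8.0336e+6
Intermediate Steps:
u = 2867
J = 99146/122983 (J = (96279 + 2867)/(233095 - 110112) = 99146/122983 ≈ 0.80618)
O = -189 (O = -1*189 = -189)
((-45319 - 227409) + 230040)*(J + O) = ((-45319 - 227409) + 230040)*(99146/122983 - 189) = (-272728 + 230040)*(-23144641/122983) = -42688*(-23144641/122983) = 987998435008/122983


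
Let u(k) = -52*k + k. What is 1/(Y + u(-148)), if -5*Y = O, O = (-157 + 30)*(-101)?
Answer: 5/24913 ≈ 0.00020070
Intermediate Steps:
O = 12827 (O = -127*(-101) = 12827)
Y = -12827/5 (Y = -1/5*12827 = -12827/5 ≈ -2565.4)
u(k) = -51*k
1/(Y + u(-148)) = 1/(-12827/5 - 51*(-148)) = 1/(-12827/5 + 7548) = 1/(24913/5) = 5/24913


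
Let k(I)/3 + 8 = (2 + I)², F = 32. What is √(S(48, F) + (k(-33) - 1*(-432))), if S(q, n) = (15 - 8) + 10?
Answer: 2*√827 ≈ 57.515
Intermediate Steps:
S(q, n) = 17 (S(q, n) = 7 + 10 = 17)
k(I) = -24 + 3*(2 + I)²
√(S(48, F) + (k(-33) - 1*(-432))) = √(17 + ((-24 + 3*(2 - 33)²) - 1*(-432))) = √(17 + ((-24 + 3*(-31)²) + 432)) = √(17 + ((-24 + 3*961) + 432)) = √(17 + ((-24 + 2883) + 432)) = √(17 + (2859 + 432)) = √(17 + 3291) = √3308 = 2*√827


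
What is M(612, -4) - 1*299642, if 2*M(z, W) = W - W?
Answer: -299642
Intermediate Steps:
M(z, W) = 0 (M(z, W) = (W - W)/2 = (½)*0 = 0)
M(612, -4) - 1*299642 = 0 - 1*299642 = 0 - 299642 = -299642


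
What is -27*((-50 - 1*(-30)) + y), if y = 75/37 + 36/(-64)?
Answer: 296271/592 ≈ 500.46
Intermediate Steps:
y = 867/592 (y = 75*(1/37) + 36*(-1/64) = 75/37 - 9/16 = 867/592 ≈ 1.4645)
-27*((-50 - 1*(-30)) + y) = -27*((-50 - 1*(-30)) + 867/592) = -27*((-50 + 30) + 867/592) = -27*(-20 + 867/592) = -27*(-10973/592) = 296271/592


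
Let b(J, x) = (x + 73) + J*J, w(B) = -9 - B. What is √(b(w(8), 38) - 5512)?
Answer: 6*I*√142 ≈ 71.498*I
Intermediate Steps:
b(J, x) = 73 + x + J² (b(J, x) = (73 + x) + J² = 73 + x + J²)
√(b(w(8), 38) - 5512) = √((73 + 38 + (-9 - 1*8)²) - 5512) = √((73 + 38 + (-9 - 8)²) - 5512) = √((73 + 38 + (-17)²) - 5512) = √((73 + 38 + 289) - 5512) = √(400 - 5512) = √(-5112) = 6*I*√142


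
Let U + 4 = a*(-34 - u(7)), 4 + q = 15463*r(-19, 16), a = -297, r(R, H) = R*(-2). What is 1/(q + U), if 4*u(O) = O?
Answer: 4/2392815 ≈ 1.6717e-6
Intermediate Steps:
r(R, H) = -2*R
u(O) = O/4
q = 587590 (q = -4 + 15463*(-2*(-19)) = -4 + 15463*38 = -4 + 587594 = 587590)
U = 42455/4 (U = -4 - 297*(-34 - 7/4) = -4 - 297*(-143/4) = -4 + 42471/4 = 42455/4 ≈ 10614.)
1/(q + U) = 1/(587590 + 42455/4) = 1/(2392815/4) = 4/2392815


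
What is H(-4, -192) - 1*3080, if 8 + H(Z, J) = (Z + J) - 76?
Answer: -3360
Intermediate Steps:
H(Z, J) = -84 + J + Z (H(Z, J) = -8 + ((Z + J) - 76) = -8 + ((J + Z) - 76) = -8 + (-76 + J + Z) = -84 + J + Z)
H(-4, -192) - 1*3080 = (-84 - 192 - 4) - 1*3080 = -280 - 3080 = -3360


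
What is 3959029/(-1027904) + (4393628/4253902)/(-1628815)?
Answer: -13715700700839331741/3561080581140285760 ≈ -3.8516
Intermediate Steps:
3959029/(-1027904) + (4393628/4253902)/(-1628815) = 3959029*(-1/1027904) + (4393628*(1/4253902))*(-1/1628815) = -3959029/1027904 + (2196814/2126951)*(-1/1628815) = -3959029/1027904 - 2196814/3464409693065 = -13715700700839331741/3561080581140285760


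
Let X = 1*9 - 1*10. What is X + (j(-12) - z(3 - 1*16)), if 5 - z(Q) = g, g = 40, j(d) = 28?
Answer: 62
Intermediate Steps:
z(Q) = -35 (z(Q) = 5 - 1*40 = 5 - 40 = -35)
X = -1 (X = 9 - 10 = -1)
X + (j(-12) - z(3 - 1*16)) = -1 + (28 - 1*(-35)) = -1 + (28 + 35) = -1 + 63 = 62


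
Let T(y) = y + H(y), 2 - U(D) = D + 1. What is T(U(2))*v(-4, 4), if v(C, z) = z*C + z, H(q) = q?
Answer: 24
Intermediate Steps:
v(C, z) = z + C*z (v(C, z) = C*z + z = z + C*z)
U(D) = 1 - D (U(D) = 2 - (D + 1) = 2 - (1 + D) = 2 + (-1 - D) = 1 - D)
T(y) = 2*y (T(y) = y + y = 2*y)
T(U(2))*v(-4, 4) = (2*(1 - 1*2))*(4*(1 - 4)) = (2*(1 - 2))*(4*(-3)) = (2*(-1))*(-12) = -2*(-12) = 24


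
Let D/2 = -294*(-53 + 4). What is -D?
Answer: -28812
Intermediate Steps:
D = 28812 (D = 2*(-294*(-53 + 4)) = 2*(-294*(-49)) = 2*14406 = 28812)
-D = -1*28812 = -28812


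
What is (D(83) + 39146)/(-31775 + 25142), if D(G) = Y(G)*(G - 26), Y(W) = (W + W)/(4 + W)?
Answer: -1138388/192357 ≈ -5.9181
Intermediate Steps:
Y(W) = 2*W/(4 + W) (Y(W) = (2*W)/(4 + W) = 2*W/(4 + W))
D(G) = 2*G*(-26 + G)/(4 + G) (D(G) = (2*G/(4 + G))*(G - 26) = (2*G/(4 + G))*(-26 + G) = 2*G*(-26 + G)/(4 + G))
(D(83) + 39146)/(-31775 + 25142) = (2*83*(-26 + 83)/(4 + 83) + 39146)/(-31775 + 25142) = (2*83*57/87 + 39146)/(-6633) = (2*83*(1/87)*57 + 39146)*(-1/6633) = (3154/29 + 39146)*(-1/6633) = (1138388/29)*(-1/6633) = -1138388/192357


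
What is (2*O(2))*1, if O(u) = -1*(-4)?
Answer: 8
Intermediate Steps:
O(u) = 4
(2*O(2))*1 = (2*4)*1 = 8*1 = 8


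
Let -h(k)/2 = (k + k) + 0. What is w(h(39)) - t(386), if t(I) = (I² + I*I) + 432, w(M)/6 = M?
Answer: -299360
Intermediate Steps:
h(k) = -4*k (h(k) = -2*((k + k) + 0) = -2*(2*k + 0) = -4*k)
w(M) = 6*M
t(I) = 432 + 2*I² (t(I) = (I² + I²) + 432 = 2*I² + 432 = 432 + 2*I²)
w(h(39)) - t(386) = 6*(-4*39) - (432 + 2*386²) = 6*(-156) - (432 + 2*148996) = -936 - (432 + 297992) = -936 - 1*298424 = -936 - 298424 = -299360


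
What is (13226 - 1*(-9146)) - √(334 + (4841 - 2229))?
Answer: 22372 - √2946 ≈ 22318.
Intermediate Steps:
(13226 - 1*(-9146)) - √(334 + (4841 - 2229)) = (13226 + 9146) - √(334 + 2612) = 22372 - √2946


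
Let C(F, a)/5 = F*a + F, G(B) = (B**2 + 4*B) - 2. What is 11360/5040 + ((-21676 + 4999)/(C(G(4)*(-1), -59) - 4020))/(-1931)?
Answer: 142701779/63259560 ≈ 2.2558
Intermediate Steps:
G(B) = -2 + B**2 + 4*B
C(F, a) = 5*F + 5*F*a (C(F, a) = 5*(F*a + F) = 5*(F + F*a) = 5*F + 5*F*a)
11360/5040 + ((-21676 + 4999)/(C(G(4)*(-1), -59) - 4020))/(-1931) = 11360/5040 + ((-21676 + 4999)/(5*((-2 + 4**2 + 4*4)*(-1))*(1 - 59) - 4020))/(-1931) = 11360*(1/5040) - 16677/(5*((-2 + 16 + 16)*(-1))*(-58) - 4020)*(-1/1931) = 142/63 - 16677/(5*(30*(-1))*(-58) - 4020)*(-1/1931) = 142/63 - 16677/(5*(-30)*(-58) - 4020)*(-1/1931) = 142/63 - 16677/(8700 - 4020)*(-1/1931) = 142/63 - 16677/4680*(-1/1931) = 142/63 - 16677*1/4680*(-1/1931) = 142/63 - 1853/520*(-1/1931) = 142/63 + 1853/1004120 = 142701779/63259560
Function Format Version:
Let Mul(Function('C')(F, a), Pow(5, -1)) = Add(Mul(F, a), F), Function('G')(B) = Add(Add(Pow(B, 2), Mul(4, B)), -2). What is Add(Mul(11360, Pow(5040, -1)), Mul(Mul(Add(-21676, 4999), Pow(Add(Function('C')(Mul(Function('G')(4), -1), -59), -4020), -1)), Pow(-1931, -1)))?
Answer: Rational(142701779, 63259560) ≈ 2.2558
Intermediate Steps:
Function('G')(B) = Add(-2, Pow(B, 2), Mul(4, B))
Function('C')(F, a) = Add(Mul(5, F), Mul(5, F, a)) (Function('C')(F, a) = Mul(5, Add(Mul(F, a), F)) = Mul(5, Add(F, Mul(F, a))) = Add(Mul(5, F), Mul(5, F, a)))
Add(Mul(11360, Pow(5040, -1)), Mul(Mul(Add(-21676, 4999), Pow(Add(Function('C')(Mul(Function('G')(4), -1), -59), -4020), -1)), Pow(-1931, -1))) = Add(Mul(11360, Pow(5040, -1)), Mul(Mul(Add(-21676, 4999), Pow(Add(Mul(5, Mul(Add(-2, Pow(4, 2), Mul(4, 4)), -1), Add(1, -59)), -4020), -1)), Pow(-1931, -1))) = Add(Mul(11360, Rational(1, 5040)), Mul(Mul(-16677, Pow(Add(Mul(5, Mul(Add(-2, 16, 16), -1), -58), -4020), -1)), Rational(-1, 1931))) = Add(Rational(142, 63), Mul(Mul(-16677, Pow(Add(Mul(5, Mul(30, -1), -58), -4020), -1)), Rational(-1, 1931))) = Add(Rational(142, 63), Mul(Mul(-16677, Pow(Add(Mul(5, -30, -58), -4020), -1)), Rational(-1, 1931))) = Add(Rational(142, 63), Mul(Mul(-16677, Pow(Add(8700, -4020), -1)), Rational(-1, 1931))) = Add(Rational(142, 63), Mul(Mul(-16677, Pow(4680, -1)), Rational(-1, 1931))) = Add(Rational(142, 63), Mul(Mul(-16677, Rational(1, 4680)), Rational(-1, 1931))) = Add(Rational(142, 63), Mul(Rational(-1853, 520), Rational(-1, 1931))) = Add(Rational(142, 63), Rational(1853, 1004120)) = Rational(142701779, 63259560)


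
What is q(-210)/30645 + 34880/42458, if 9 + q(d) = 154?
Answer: 107505401/130112541 ≈ 0.82625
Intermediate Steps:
q(d) = 145 (q(d) = -9 + 154 = 145)
q(-210)/30645 + 34880/42458 = 145/30645 + 34880/42458 = 145*(1/30645) + 34880*(1/42458) = 29/6129 + 17440/21229 = 107505401/130112541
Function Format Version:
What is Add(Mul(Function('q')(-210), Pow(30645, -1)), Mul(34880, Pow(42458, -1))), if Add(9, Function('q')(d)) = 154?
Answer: Rational(107505401, 130112541) ≈ 0.82625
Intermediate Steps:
Function('q')(d) = 145 (Function('q')(d) = Add(-9, 154) = 145)
Add(Mul(Function('q')(-210), Pow(30645, -1)), Mul(34880, Pow(42458, -1))) = Add(Mul(145, Pow(30645, -1)), Mul(34880, Pow(42458, -1))) = Add(Mul(145, Rational(1, 30645)), Mul(34880, Rational(1, 42458))) = Add(Rational(29, 6129), Rational(17440, 21229)) = Rational(107505401, 130112541)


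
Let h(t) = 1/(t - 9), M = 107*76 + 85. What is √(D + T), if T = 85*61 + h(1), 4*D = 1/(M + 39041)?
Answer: √11579477601334/47258 ≈ 72.006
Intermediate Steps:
M = 8217 (M = 8132 + 85 = 8217)
h(t) = 1/(-9 + t)
D = 1/189032 (D = 1/(4*(8217 + 39041)) = (¼)/47258 = (¼)*(1/47258) = 1/189032 ≈ 5.2901e-6)
T = 41479/8 (T = 85*61 + 1/(-9 + 1) = 5185 + 1/(-8) = 5185 - ⅛ = 41479/8 ≈ 5184.9)
√(D + T) = √(1/189032 + 41479/8) = √(245026823/47258) = √11579477601334/47258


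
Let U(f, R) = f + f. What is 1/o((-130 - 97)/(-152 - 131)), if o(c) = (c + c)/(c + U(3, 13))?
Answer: 1925/454 ≈ 4.2401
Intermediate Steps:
U(f, R) = 2*f
o(c) = 2*c/(6 + c) (o(c) = (c + c)/(c + 2*3) = (2*c)/(c + 6) = (2*c)/(6 + c) = 2*c/(6 + c))
1/o((-130 - 97)/(-152 - 131)) = 1/(2*((-130 - 97)/(-152 - 131))/(6 + (-130 - 97)/(-152 - 131))) = 1/(2*(-227/(-283))/(6 - 227/(-283))) = 1/(2*(-227*(-1/283))/(6 - 227*(-1/283))) = 1/(2*(227/283)/(6 + 227/283)) = 1/(2*(227/283)/(1925/283)) = 1/(2*(227/283)*(283/1925)) = 1/(454/1925) = 1925/454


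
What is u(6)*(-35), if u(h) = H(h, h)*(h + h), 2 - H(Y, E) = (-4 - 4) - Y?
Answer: -6720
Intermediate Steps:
H(Y, E) = 10 + Y (H(Y, E) = 2 - ((-4 - 4) - Y) = 2 - (-8 - Y) = 2 + (8 + Y) = 10 + Y)
u(h) = 2*h*(10 + h) (u(h) = (10 + h)*(h + h) = (10 + h)*(2*h) = 2*h*(10 + h))
u(6)*(-35) = (2*6*(10 + 6))*(-35) = (2*6*16)*(-35) = 192*(-35) = -6720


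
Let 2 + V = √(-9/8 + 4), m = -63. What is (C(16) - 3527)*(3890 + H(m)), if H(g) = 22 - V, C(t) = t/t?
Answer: -13800764 + 1763*√46/2 ≈ -1.3795e+7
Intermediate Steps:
V = -2 + √46/4 (V = -2 + √(-9/8 + 4) = -2 + √(23/8) = -2 + √46/4 ≈ -0.30442)
C(t) = 1
H(g) = 24 - √46/4 (H(g) = 22 - (-2 + √46/4) = 22 + (2 - √46/4) = 24 - √46/4)
(C(16) - 3527)*(3890 + H(m)) = (1 - 3527)*(3890 + (24 - √46/4)) = -3526*(3914 - √46/4) = -13800764 + 1763*√46/2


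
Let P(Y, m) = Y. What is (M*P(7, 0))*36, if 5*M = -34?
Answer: -8568/5 ≈ -1713.6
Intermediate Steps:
M = -34/5 (M = (⅕)*(-34) = -34/5 ≈ -6.8000)
(M*P(7, 0))*36 = -34/5*7*36 = -238/5*36 = -8568/5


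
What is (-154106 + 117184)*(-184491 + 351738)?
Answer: -6175093734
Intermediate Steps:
(-154106 + 117184)*(-184491 + 351738) = -36922*167247 = -6175093734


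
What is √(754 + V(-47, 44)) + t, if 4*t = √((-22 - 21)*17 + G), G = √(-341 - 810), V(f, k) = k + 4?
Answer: √802 + √(-731 + I*√1151)/4 ≈ 28.476 + 6.7611*I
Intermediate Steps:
V(f, k) = 4 + k
G = I*√1151 (G = √(-1151) = I*√1151 ≈ 33.926*I)
t = √(-731 + I*√1151)/4 (t = √((-22 - 21)*17 + I*√1151)/4 = √(-43*17 + I*√1151)/4 = √(-731 + I*√1151)/4 ≈ 0.15681 + 6.7611*I)
√(754 + V(-47, 44)) + t = √(754 + (4 + 44)) + √(-731 + I*√1151)/4 = √(754 + 48) + √(-731 + I*√1151)/4 = √802 + √(-731 + I*√1151)/4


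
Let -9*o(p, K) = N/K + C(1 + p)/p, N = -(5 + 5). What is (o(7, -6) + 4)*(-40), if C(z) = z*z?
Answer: -21160/189 ≈ -111.96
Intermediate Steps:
N = -10 (N = -1*10 = -10)
C(z) = z²
o(p, K) = 10/(9*K) - (1 + p)²/(9*p) (o(p, K) = -(-10/K + (1 + p)²/p)/9 = 10/(9*K) - (1 + p)²/(9*p))
(o(7, -6) + 4)*(-40) = (((10/9)/(-6) - ⅑*(1 + 7)²/7) + 4)*(-40) = (((10/9)*(-⅙) - ⅑*⅐*8²) + 4)*(-40) = ((-5/27 - ⅑*⅐*64) + 4)*(-40) = ((-5/27 - 64/63) + 4)*(-40) = (-227/189 + 4)*(-40) = (529/189)*(-40) = -21160/189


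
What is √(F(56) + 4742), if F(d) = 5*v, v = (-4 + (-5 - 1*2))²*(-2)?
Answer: 2*√883 ≈ 59.431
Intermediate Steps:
v = -242 (v = (-4 + (-5 - 2))²*(-2) = (-4 - 7)²*(-2) = (-11)²*(-2) = 121*(-2) = -242)
F(d) = -1210 (F(d) = 5*(-242) = -1210)
√(F(56) + 4742) = √(-1210 + 4742) = √3532 = 2*√883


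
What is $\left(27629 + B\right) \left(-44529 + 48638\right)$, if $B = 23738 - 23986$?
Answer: $112508529$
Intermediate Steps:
$B = -248$ ($B = 23738 - 23986 = -248$)
$\left(27629 + B\right) \left(-44529 + 48638\right) = \left(27629 - 248\right) \left(-44529 + 48638\right) = 27381 \cdot 4109 = 112508529$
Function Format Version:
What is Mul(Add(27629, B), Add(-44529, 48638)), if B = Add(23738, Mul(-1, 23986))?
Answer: 112508529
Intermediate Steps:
B = -248 (B = Add(23738, -23986) = -248)
Mul(Add(27629, B), Add(-44529, 48638)) = Mul(Add(27629, -248), Add(-44529, 48638)) = Mul(27381, 4109) = 112508529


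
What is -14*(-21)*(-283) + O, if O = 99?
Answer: -83103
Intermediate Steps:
-14*(-21)*(-283) + O = -14*(-21)*(-283) + 99 = 294*(-283) + 99 = -83202 + 99 = -83103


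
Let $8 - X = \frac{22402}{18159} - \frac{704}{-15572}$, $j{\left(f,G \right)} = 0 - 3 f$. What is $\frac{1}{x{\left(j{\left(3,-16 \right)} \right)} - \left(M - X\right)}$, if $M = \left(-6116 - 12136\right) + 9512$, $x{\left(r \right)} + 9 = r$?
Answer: $\frac{70692987}{617059369540} \approx 0.00011456$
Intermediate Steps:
$j{\left(f,G \right)} = - 3 f$
$X = \frac{475136926}{70692987}$ ($X = 8 - \left(\frac{22402}{18159} - \frac{704}{-15572}\right) = 8 - \left(22402 \cdot \frac{1}{18159} - - \frac{176}{3893}\right) = 8 - \left(\frac{22402}{18159} + \frac{176}{3893}\right) = 8 - \frac{90406970}{70692987} = \frac{475136926}{70692987} \approx 6.7211$)
$x{\left(r \right)} = -9 + r$
$M = -8740$ ($M = -18252 + 9512 = -8740$)
$\frac{1}{x{\left(j{\left(3,-16 \right)} \right)} - \left(M - X\right)} = \frac{1}{\left(-9 - 9\right) + \left(\frac{475136926}{70692987} - -8740\right)} = \frac{1}{\left(-9 - 9\right) + \left(\frac{475136926}{70692987} + 8740\right)} = \frac{1}{-18 + \frac{618331843306}{70692987}} = \frac{1}{\frac{617059369540}{70692987}} = \frac{70692987}{617059369540}$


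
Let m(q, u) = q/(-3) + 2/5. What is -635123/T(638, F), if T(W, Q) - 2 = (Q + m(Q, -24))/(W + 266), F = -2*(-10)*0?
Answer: -1435377980/4521 ≈ -3.1749e+5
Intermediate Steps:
F = 0 (F = 20*0 = 0)
m(q, u) = 2/5 - q/3 (m(q, u) = q*(-1/3) + 2*(1/5) = -q/3 + 2/5 = 2/5 - q/3)
T(W, Q) = 2 + (2/5 + 2*Q/3)/(266 + W) (T(W, Q) = 2 + (Q + (2/5 - Q/3))/(W + 266) = 2 + (2/5 + 2*Q/3)/(266 + W))
-635123/T(638, F) = -635123*15*(266 + 638)/(2*(3993 + 5*0 + 15*638)) = -635123*6780/(3993 + 0 + 9570) = -635123/((2/15)*(1/904)*13563) = -635123/4521/2260 = -635123*2260/4521 = -1435377980/4521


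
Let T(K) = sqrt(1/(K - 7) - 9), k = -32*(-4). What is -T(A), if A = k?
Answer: -8*I*sqrt(17)/11 ≈ -2.9986*I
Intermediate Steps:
k = 128
A = 128
T(K) = sqrt(-9 + 1/(-7 + K)) (T(K) = sqrt(1/(-7 + K) - 9) = sqrt(-9 + 1/(-7 + K)))
-T(A) = -sqrt((64 - 9*128)/(-7 + 128)) = -sqrt((64 - 1152)/121) = -sqrt((1/121)*(-1088)) = -sqrt(-1088/121) = -8*I*sqrt(17)/11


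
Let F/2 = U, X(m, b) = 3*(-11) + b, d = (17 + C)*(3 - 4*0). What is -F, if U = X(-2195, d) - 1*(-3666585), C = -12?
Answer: -7333134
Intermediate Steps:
d = 15 (d = (17 - 12)*(3 - 4*0) = 5*(3 + 0) = 5*3 = 15)
X(m, b) = -33 + b
U = 3666567 (U = (-33 + 15) - 1*(-3666585) = -18 + 3666585 = 3666567)
F = 7333134 (F = 2*3666567 = 7333134)
-F = -1*7333134 = -7333134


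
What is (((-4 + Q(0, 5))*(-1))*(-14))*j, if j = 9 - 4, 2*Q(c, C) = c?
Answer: -280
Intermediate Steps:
Q(c, C) = c/2
j = 5
(((-4 + Q(0, 5))*(-1))*(-14))*j = (((-4 + (½)*0)*(-1))*(-14))*5 = (((-4 + 0)*(-1))*(-14))*5 = (-4*(-1)*(-14))*5 = (4*(-14))*5 = -56*5 = -280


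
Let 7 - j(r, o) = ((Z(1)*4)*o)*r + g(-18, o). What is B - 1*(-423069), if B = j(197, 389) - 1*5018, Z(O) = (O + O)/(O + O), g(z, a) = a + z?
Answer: 111155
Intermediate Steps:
Z(O) = 1 (Z(O) = (2*O)/((2*O)) = (2*O)*(1/(2*O)) = 1)
j(r, o) = 25 - o - 4*o*r (j(r, o) = 7 - (((1*4)*o)*r + (o - 18)) = 7 - ((4*o)*r + (-18 + o)) = 7 - (4*o*r + (-18 + o)) = 7 - (-18 + o + 4*o*r) = 7 + (18 - o - 4*o*r) = 25 - o - 4*o*r)
B = -311914 (B = (25 - 1*389 - 4*389*197) - 1*5018 = (25 - 389 - 306532) - 5018 = -306896 - 5018 = -311914)
B - 1*(-423069) = -311914 - 1*(-423069) = -311914 + 423069 = 111155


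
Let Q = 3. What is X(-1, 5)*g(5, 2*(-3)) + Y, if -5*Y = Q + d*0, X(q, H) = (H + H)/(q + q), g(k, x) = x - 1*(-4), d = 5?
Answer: 47/5 ≈ 9.4000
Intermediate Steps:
g(k, x) = 4 + x (g(k, x) = x + 4 = 4 + x)
X(q, H) = H/q (X(q, H) = (2*H)/((2*q)) = (2*H)*(1/(2*q)) = H/q)
Y = -3/5 (Y = -(3 + 5*0)/5 = -(3 + 0)/5 = -1/5*3 = -3/5 ≈ -0.60000)
X(-1, 5)*g(5, 2*(-3)) + Y = (5/(-1))*(4 + 2*(-3)) - 3/5 = (5*(-1))*(4 - 6) - 3/5 = -5*(-2) - 3/5 = 10 - 3/5 = 47/5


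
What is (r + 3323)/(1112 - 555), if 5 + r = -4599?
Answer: -1281/557 ≈ -2.2998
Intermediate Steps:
r = -4604 (r = -5 - 4599 = -4604)
(r + 3323)/(1112 - 555) = (-4604 + 3323)/(1112 - 555) = -1281/557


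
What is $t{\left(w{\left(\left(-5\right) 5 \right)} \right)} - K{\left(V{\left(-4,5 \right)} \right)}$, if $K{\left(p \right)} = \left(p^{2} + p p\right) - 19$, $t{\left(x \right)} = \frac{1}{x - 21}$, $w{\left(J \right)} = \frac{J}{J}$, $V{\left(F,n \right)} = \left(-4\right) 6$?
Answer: $- \frac{22661}{20} \approx -1133.1$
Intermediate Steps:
$V{\left(F,n \right)} = -24$
$w{\left(J \right)} = 1$
$t{\left(x \right)} = \frac{1}{-21 + x}$
$K{\left(p \right)} = -19 + 2 p^{2}$ ($K{\left(p \right)} = \left(p^{2} + p^{2}\right) - 19 = 2 p^{2} - 19 = -19 + 2 p^{2}$)
$t{\left(w{\left(\left(-5\right) 5 \right)} \right)} - K{\left(V{\left(-4,5 \right)} \right)} = \frac{1}{-21 + 1} - \left(-19 + 2 \left(-24\right)^{2}\right) = \frac{1}{-20} - \left(-19 + 2 \cdot 576\right) = - \frac{1}{20} - \left(-19 + 1152\right) = - \frac{1}{20} - 1133 = - \frac{22661}{20}$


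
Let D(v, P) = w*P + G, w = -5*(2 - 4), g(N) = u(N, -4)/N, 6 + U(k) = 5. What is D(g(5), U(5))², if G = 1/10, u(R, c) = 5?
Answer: 9801/100 ≈ 98.010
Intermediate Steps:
U(k) = -1 (U(k) = -6 + 5 = -1)
G = ⅒ ≈ 0.10000
g(N) = 5/N
w = 10 (w = -5*(-2) = 10)
D(v, P) = ⅒ + 10*P (D(v, P) = 10*P + ⅒ = ⅒ + 10*P)
D(g(5), U(5))² = (⅒ + 10*(-1))² = (⅒ - 10)² = (-99/10)² = 9801/100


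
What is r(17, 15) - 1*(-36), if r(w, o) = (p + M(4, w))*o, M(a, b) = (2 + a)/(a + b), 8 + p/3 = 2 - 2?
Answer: -2238/7 ≈ -319.71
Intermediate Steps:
p = -24 (p = -24 + 3*(2 - 2) = -24 + 3*0 = -24 + 0 = -24)
M(a, b) = (2 + a)/(a + b)
r(w, o) = o*(-24 + 6/(4 + w)) (r(w, o) = (-24 + (2 + 4)/(4 + w))*o = (-24 + 6/(4 + w))*o = o*(-24 + 6/(4 + w)))
r(17, 15) - 1*(-36) = -6*15*(15 + 4*17)/(4 + 17) - 1*(-36) = -6*15*(15 + 68)/21 + 36 = -6*15*1/21*83 + 36 = -2490/7 + 36 = -2238/7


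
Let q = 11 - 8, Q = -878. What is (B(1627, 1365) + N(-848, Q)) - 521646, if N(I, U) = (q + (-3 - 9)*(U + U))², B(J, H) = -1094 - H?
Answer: 443631520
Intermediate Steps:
q = 3
N(I, U) = (3 - 24*U)² (N(I, U) = (3 + (-3 - 9)*(U + U))² = (3 - 24*U)²)
(B(1627, 1365) + N(-848, Q)) - 521646 = ((-1094 - 1*1365) + 9*(-1 + 8*(-878))²) - 521646 = ((-1094 - 1365) + 9*(-1 - 7024)²) - 521646 = (-2459 + 9*(-7025)²) - 521646 = (-2459 + 9*49350625) - 521646 = (-2459 + 444155625) - 521646 = 444153166 - 521646 = 443631520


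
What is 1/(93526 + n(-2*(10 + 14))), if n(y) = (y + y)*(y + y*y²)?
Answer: 1/10714966 ≈ 9.3327e-8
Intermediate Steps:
n(y) = 2*y*(y + y³) (n(y) = (2*y)*(y + y³) = 2*y*(y + y³))
1/(93526 + n(-2*(10 + 14))) = 1/(93526 + 2*(-2*(10 + 14))²*(1 + (-2*(10 + 14))²)) = 1/(93526 + 2*(-2*24)²*(1 + (-2*24)²)) = 1/(93526 + 2*(-48)²*(1 + (-48)²)) = 1/(93526 + 2*2304*(1 + 2304)) = 1/(93526 + 2*2304*2305) = 1/(93526 + 10621440) = 1/10714966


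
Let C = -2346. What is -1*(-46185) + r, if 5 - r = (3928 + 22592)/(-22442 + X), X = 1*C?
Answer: 286246060/6197 ≈ 46191.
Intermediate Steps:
X = -2346 (X = 1*(-2346) = -2346)
r = 37615/6197 (r = 5 - (3928 + 22592)/(-22442 - 2346) = 5 - 26520/(-24788) = 5 - 26520*(-1)/24788 = 5 - 1*(-6630/6197) = 5 + 6630/6197 = 37615/6197 ≈ 6.0699)
-1*(-46185) + r = -1*(-46185) + 37615/6197 = 46185 + 37615/6197 = 286246060/6197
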